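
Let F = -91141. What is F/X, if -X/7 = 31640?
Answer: 91141/221480 ≈ 0.41151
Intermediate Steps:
X = -221480 (X = -7*31640 = -221480)
F/X = -91141/(-221480) = -91141*(-1/221480) = 91141/221480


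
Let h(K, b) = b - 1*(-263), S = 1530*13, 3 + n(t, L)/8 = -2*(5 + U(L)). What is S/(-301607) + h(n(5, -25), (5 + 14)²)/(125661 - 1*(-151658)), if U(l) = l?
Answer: -5327672142/83641351633 ≈ -0.063697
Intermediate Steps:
n(t, L) = -104 - 16*L (n(t, L) = -24 + 8*(-2*(5 + L)) = -24 + 8*(-10 - 2*L) = -24 + (-80 - 16*L) = -104 - 16*L)
S = 19890
h(K, b) = 263 + b (h(K, b) = b + 263 = 263 + b)
S/(-301607) + h(n(5, -25), (5 + 14)²)/(125661 - 1*(-151658)) = 19890/(-301607) + (263 + (5 + 14)²)/(125661 - 1*(-151658)) = 19890*(-1/301607) + (263 + 19²)/(125661 + 151658) = -19890/301607 + (263 + 361)/277319 = -19890/301607 + 624*(1/277319) = -19890/301607 + 624/277319 = -5327672142/83641351633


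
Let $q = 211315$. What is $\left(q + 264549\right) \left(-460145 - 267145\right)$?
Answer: $-346091128560$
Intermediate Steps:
$\left(q + 264549\right) \left(-460145 - 267145\right) = \left(211315 + 264549\right) \left(-460145 - 267145\right) = 475864 \left(-727290\right) = -346091128560$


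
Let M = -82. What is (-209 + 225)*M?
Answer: -1312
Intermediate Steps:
(-209 + 225)*M = (-209 + 225)*(-82) = 16*(-82) = -1312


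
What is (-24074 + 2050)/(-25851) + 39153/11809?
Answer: 181746517/43610637 ≈ 4.1675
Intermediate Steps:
(-24074 + 2050)/(-25851) + 39153/11809 = -22024*(-1/25851) + 39153*(1/11809) = 22024/25851 + 39153/11809 = 181746517/43610637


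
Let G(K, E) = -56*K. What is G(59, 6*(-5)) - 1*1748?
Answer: -5052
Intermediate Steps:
G(59, 6*(-5)) - 1*1748 = -56*59 - 1*1748 = -3304 - 1748 = -5052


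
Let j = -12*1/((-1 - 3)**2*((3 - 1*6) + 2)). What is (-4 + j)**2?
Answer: 169/16 ≈ 10.563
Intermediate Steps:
j = 3/4 (j = -12*1/(16*((3 - 6) + 2)) = -12*1/(16*(-3 + 2)) = -12/(16*(-1)) = -12/(-16) = -12*(-1/16) = 3/4 ≈ 0.75000)
(-4 + j)**2 = (-4 + 3/4)**2 = (-13/4)**2 = 169/16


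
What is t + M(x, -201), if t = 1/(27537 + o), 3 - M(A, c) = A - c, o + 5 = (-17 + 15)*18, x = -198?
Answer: 1/27496 ≈ 3.6369e-5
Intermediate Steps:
o = -41 (o = -5 + (-17 + 15)*18 = -5 - 2*18 = -5 - 36 = -41)
M(A, c) = 3 + c - A (M(A, c) = 3 - (A - c) = 3 + (c - A) = 3 + c - A)
t = 1/27496 (t = 1/(27537 - 41) = 1/27496 ≈ 3.6369e-5)
t + M(x, -201) = 1/27496 + (3 - 201 - 1*(-198)) = 1/27496 + (3 - 201 + 198) = 1/27496 + 0 = 1/27496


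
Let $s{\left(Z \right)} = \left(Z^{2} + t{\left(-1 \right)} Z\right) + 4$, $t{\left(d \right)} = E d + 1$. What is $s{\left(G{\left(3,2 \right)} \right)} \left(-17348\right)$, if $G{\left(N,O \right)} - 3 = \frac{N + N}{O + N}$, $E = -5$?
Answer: $- \frac{20314508}{25} \approx -8.1258 \cdot 10^{5}$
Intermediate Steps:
$t{\left(d \right)} = 1 - 5 d$ ($t{\left(d \right)} = - 5 d + 1 = 1 - 5 d$)
$G{\left(N,O \right)} = 3 + \frac{2 N}{N + O}$ ($G{\left(N,O \right)} = 3 + \frac{N + N}{O + N} = 3 + \frac{2 N}{N + O}$)
$s{\left(Z \right)} = 4 + Z^{2} + 6 Z$ ($s{\left(Z \right)} = \left(Z^{2} + \left(1 - -5\right) Z\right) + 4 = \left(Z^{2} + \left(1 + 5\right) Z\right) + 4 = \left(Z^{2} + 6 Z\right) + 4 = 4 + Z^{2} + 6 Z$)
$s{\left(G{\left(3,2 \right)} \right)} \left(-17348\right) = \left(4 + \left(\frac{3 \cdot 2 + 5 \cdot 3}{3 + 2}\right)^{2} + 6 \frac{3 \cdot 2 + 5 \cdot 3}{3 + 2}\right) \left(-17348\right) = \left(4 + \left(\frac{6 + 15}{5}\right)^{2} + 6 \frac{6 + 15}{5}\right) \left(-17348\right) = \left(4 + \left(\frac{1}{5} \cdot 21\right)^{2} + 6 \cdot \frac{1}{5} \cdot 21\right) \left(-17348\right) = \left(4 + \left(\frac{21}{5}\right)^{2} + 6 \cdot \frac{21}{5}\right) \left(-17348\right) = \left(4 + \frac{441}{25} + \frac{126}{5}\right) \left(-17348\right) = \frac{1171}{25} \left(-17348\right) = - \frac{20314508}{25}$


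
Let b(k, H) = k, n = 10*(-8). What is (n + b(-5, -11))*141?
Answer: -11985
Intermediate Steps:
n = -80
(n + b(-5, -11))*141 = (-80 - 5)*141 = -85*141 = -11985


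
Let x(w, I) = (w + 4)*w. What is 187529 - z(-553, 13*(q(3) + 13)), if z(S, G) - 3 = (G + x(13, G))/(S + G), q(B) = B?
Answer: 21565633/115 ≈ 1.8753e+5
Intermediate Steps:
x(w, I) = w*(4 + w) (x(w, I) = (4 + w)*w = w*(4 + w))
z(S, G) = 3 + (221 + G)/(G + S) (z(S, G) = 3 + (G + 13*(4 + 13))/(S + G) = 3 + (G + 13*17)/(G + S) = 3 + (G + 221)/(G + S) = 3 + (221 + G)/(G + S))
187529 - z(-553, 13*(q(3) + 13)) = 187529 - (221 + 3*(-553) + 4*(13*(3 + 13)))/(13*(3 + 13) - 553) = 187529 - (221 - 1659 + 4*(13*16))/(13*16 - 553) = 187529 - (221 - 1659 + 4*208)/(208 - 553) = 187529 - (221 - 1659 + 832)/(-345) = 187529 - (-1)*(-606)/345 = 187529 - 1*202/115 = 187529 - 202/115 = 21565633/115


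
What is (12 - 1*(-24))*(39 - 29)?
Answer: 360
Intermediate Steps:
(12 - 1*(-24))*(39 - 29) = (12 + 24)*10 = 36*10 = 360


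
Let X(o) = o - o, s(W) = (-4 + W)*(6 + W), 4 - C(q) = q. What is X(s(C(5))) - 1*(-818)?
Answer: 818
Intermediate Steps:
C(q) = 4 - q
X(o) = 0
X(s(C(5))) - 1*(-818) = 0 - 1*(-818) = 0 + 818 = 818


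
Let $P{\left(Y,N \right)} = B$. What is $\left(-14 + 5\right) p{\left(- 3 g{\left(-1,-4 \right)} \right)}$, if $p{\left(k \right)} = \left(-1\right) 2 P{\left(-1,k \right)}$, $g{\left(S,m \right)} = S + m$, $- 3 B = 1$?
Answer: $-6$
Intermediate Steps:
$B = - \frac{1}{3}$ ($B = \left(- \frac{1}{3}\right) 1 = - \frac{1}{3} \approx -0.33333$)
$P{\left(Y,N \right)} = - \frac{1}{3}$
$p{\left(k \right)} = \frac{2}{3}$ ($p{\left(k \right)} = \left(-1\right) 2 \left(- \frac{1}{3}\right) = \left(-2\right) \left(- \frac{1}{3}\right) = \frac{2}{3}$)
$\left(-14 + 5\right) p{\left(- 3 g{\left(-1,-4 \right)} \right)} = \left(-14 + 5\right) \frac{2}{3} = \left(-9\right) \frac{2}{3} = -6$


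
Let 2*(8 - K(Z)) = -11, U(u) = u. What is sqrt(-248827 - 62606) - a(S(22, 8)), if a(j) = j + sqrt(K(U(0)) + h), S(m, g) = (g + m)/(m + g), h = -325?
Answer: -1 + I*sqrt(311433) - I*sqrt(1246)/2 ≈ -1.0 + 540.41*I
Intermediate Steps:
K(Z) = 27/2 (K(Z) = 8 - 1/2*(-11) = 8 + 11/2 = 27/2)
S(m, g) = 1 (S(m, g) = (g + m)/(g + m) = 1)
a(j) = j + I*sqrt(1246)/2 (a(j) = j + sqrt(27/2 - 325) = j + sqrt(-623/2) = j + I*sqrt(1246)/2)
sqrt(-248827 - 62606) - a(S(22, 8)) = sqrt(-248827 - 62606) - (1 + I*sqrt(1246)/2) = sqrt(-311433) + (-1 - I*sqrt(1246)/2) = I*sqrt(311433) + (-1 - I*sqrt(1246)/2) = -1 + I*sqrt(311433) - I*sqrt(1246)/2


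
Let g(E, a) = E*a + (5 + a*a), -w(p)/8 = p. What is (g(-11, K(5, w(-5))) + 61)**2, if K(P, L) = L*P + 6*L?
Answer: 35655258276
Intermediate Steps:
w(p) = -8*p
K(P, L) = 6*L + L*P
g(E, a) = 5 + a**2 + E*a (g(E, a) = E*a + (5 + a**2) = 5 + a**2 + E*a)
(g(-11, K(5, w(-5))) + 61)**2 = ((5 + ((-8*(-5))*(6 + 5))**2 - 11*(-8*(-5))*(6 + 5)) + 61)**2 = ((5 + (40*11)**2 - 440*11) + 61)**2 = ((5 + 440**2 - 11*440) + 61)**2 = ((5 + 193600 - 4840) + 61)**2 = (188765 + 61)**2 = 188826**2 = 35655258276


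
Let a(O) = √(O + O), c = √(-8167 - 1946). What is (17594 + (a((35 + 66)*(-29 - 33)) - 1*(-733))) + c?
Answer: 18327 + I*√10113 + 2*I*√3131 ≈ 18327.0 + 212.47*I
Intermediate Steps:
c = I*√10113 (c = √(-10113) = I*√10113 ≈ 100.56*I)
a(O) = √2*√O (a(O) = √(2*O) = √2*√O)
(17594 + (a((35 + 66)*(-29 - 33)) - 1*(-733))) + c = (17594 + (√2*√((35 + 66)*(-29 - 33)) - 1*(-733))) + I*√10113 = (17594 + (√2*√(101*(-62)) + 733)) + I*√10113 = (17594 + (√2*√(-6262) + 733)) + I*√10113 = (17594 + (√2*(I*√6262) + 733)) + I*√10113 = (17594 + (2*I*√3131 + 733)) + I*√10113 = (17594 + (733 + 2*I*√3131)) + I*√10113 = (18327 + 2*I*√3131) + I*√10113 = 18327 + I*√10113 + 2*I*√3131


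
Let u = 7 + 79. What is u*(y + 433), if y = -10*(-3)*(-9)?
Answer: 14018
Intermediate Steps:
u = 86
y = -270 (y = 30*(-9) = -270)
u*(y + 433) = 86*(-270 + 433) = 86*163 = 14018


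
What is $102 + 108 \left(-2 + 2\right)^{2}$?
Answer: $102$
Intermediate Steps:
$102 + 108 \left(-2 + 2\right)^{2} = 102 + 108 \cdot 0^{2} = 102 + 108 \cdot 0 = 102 + 0 = 102$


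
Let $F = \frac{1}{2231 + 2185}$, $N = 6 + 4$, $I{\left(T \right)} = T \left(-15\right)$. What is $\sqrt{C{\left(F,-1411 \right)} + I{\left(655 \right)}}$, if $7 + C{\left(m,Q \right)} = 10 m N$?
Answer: $\frac{i \sqrt{748960707}}{276} \approx 99.156 i$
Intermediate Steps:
$I{\left(T \right)} = - 15 T$
$N = 10$
$F = \frac{1}{4416} \approx 0.00022645$
$C{\left(m,Q \right)} = -7 + 100 m$ ($C{\left(m,Q \right)} = -7 + 10 m 10 = -7 + 100 m$)
$\sqrt{C{\left(F,-1411 \right)} + I{\left(655 \right)}} = \sqrt{\left(-7 + 100 \cdot \frac{1}{4416}\right) - 9825} = \sqrt{\left(-7 + \frac{25}{1104}\right) - 9825} = \sqrt{- \frac{7703}{1104} - 9825} = \sqrt{- \frac{10854503}{1104}} = \frac{i \sqrt{748960707}}{276}$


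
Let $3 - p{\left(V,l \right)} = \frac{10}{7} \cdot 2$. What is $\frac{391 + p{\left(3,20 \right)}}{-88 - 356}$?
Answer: $- \frac{37}{42} \approx -0.88095$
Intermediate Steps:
$p{\left(V,l \right)} = \frac{1}{7}$ ($p{\left(V,l \right)} = 3 - \frac{10}{7} \cdot 2 = 3 - \frac{20}{7} = \frac{1}{7}$)
$\frac{391 + p{\left(3,20 \right)}}{-88 - 356} = \frac{391 + \frac{1}{7}}{-88 - 356} = \frac{2738}{7 \left(-444\right)} = \frac{2738}{7} \left(- \frac{1}{444}\right) = - \frac{37}{42}$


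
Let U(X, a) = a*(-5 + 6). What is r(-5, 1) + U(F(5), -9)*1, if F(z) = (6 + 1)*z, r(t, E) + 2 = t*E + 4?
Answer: -12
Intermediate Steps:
r(t, E) = 2 + E*t (r(t, E) = -2 + (t*E + 4) = -2 + (E*t + 4) = -2 + (4 + E*t) = 2 + E*t)
F(z) = 7*z
U(X, a) = a (U(X, a) = a*1 = a)
r(-5, 1) + U(F(5), -9)*1 = (2 + 1*(-5)) - 9*1 = (2 - 5) - 9 = -3 - 9 = -12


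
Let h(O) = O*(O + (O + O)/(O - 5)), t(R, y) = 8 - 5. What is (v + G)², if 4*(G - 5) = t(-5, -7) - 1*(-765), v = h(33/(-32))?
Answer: 1526776303780225/39058407424 ≈ 39090.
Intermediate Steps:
t(R, y) = 3
h(O) = O*(O + 2*O/(-5 + O)) (h(O) = O*(O + (2*O)/(-5 + O)) = O*(O + 2*O/(-5 + O)))
v = 140481/197632 (v = (33/(-32))²*(-3 + 33/(-32))/(-5 + 33/(-32)) = (33*(-1/32))²*(-3 + 33*(-1/32))/(-5 + 33*(-1/32)) = (-33/32)²*(-3 - 33/32)/(-5 - 33/32) = (1089/1024)*(-129/32)/(-193/32) = (1089/1024)*(-32/193)*(-129/32) = 140481/197632 ≈ 0.71082)
G = 197 (G = 5 + (3 - 1*(-765))/4 = 5 + (3 + 765)/4 = 5 + (¼)*768 = 5 + 192 = 197)
(v + G)² = (140481/197632 + 197)² = (39073985/197632)² = 1526776303780225/39058407424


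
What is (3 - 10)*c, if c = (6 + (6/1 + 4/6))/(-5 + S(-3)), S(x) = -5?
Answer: 133/15 ≈ 8.8667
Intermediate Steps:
c = -19/15 (c = (6 + (6/1 + 4/6))/(-5 - 5) = (6 + (6*1 + 4*(1/6)))/(-10) = (6 + (6 + 2/3))*(-1/10) = (6 + 20/3)*(-1/10) = (38/3)*(-1/10) = -19/15 ≈ -1.2667)
(3 - 10)*c = (3 - 10)*(-19/15) = -7*(-19/15) = 133/15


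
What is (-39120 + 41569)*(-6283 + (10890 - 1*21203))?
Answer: -40643604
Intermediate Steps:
(-39120 + 41569)*(-6283 + (10890 - 1*21203)) = 2449*(-6283 + (10890 - 21203)) = 2449*(-6283 - 10313) = 2449*(-16596) = -40643604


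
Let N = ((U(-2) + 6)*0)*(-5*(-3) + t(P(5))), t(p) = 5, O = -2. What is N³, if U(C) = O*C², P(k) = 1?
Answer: 0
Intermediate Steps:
U(C) = -2*C²
N = 0 (N = ((-2*(-2)² + 6)*0)*(-5*(-3) + 5) = ((-2*4 + 6)*0)*(15 + 5) = ((-8 + 6)*0)*20 = -2*0*20 = 0*20 = 0)
N³ = 0³ = 0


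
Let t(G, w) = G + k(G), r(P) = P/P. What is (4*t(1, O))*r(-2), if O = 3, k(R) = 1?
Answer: 8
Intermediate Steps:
r(P) = 1
t(G, w) = 1 + G (t(G, w) = G + 1 = 1 + G)
(4*t(1, O))*r(-2) = (4*(1 + 1))*1 = (4*2)*1 = 8*1 = 8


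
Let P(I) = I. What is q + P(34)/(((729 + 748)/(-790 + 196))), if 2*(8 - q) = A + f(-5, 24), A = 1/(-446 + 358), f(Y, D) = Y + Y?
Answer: -173643/259952 ≈ -0.66798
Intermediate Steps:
f(Y, D) = 2*Y
A = -1/88 (A = 1/(-88) = -1/88 ≈ -0.011364)
q = 2289/176 (q = 8 - (-1/88 + 2*(-5))/2 = 8 - (-1/88 - 10)/2 = 8 - ½*(-881/88) = 8 + 881/176 = 2289/176 ≈ 13.006)
q + P(34)/(((729 + 748)/(-790 + 196))) = 2289/176 + 34/((729 + 748)/(-790 + 196)) = 2289/176 + 34/(1477/(-594)) = 2289/176 + 34/(1477*(-1/594)) = 2289/176 + 34/(-1477/594) = 2289/176 - 594/1477*34 = 2289/176 - 20196/1477 = -173643/259952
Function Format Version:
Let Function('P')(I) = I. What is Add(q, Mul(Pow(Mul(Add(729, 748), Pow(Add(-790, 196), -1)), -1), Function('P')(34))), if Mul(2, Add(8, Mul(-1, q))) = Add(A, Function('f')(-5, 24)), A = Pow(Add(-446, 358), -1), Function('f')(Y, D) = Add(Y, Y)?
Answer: Rational(-173643, 259952) ≈ -0.66798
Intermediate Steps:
Function('f')(Y, D) = Mul(2, Y)
A = Rational(-1, 88) (A = Pow(-88, -1) = Rational(-1, 88) ≈ -0.011364)
q = Rational(2289, 176) (q = Add(8, Mul(Rational(-1, 2), Add(Rational(-1, 88), Mul(2, -5)))) = Add(8, Mul(Rational(-1, 2), Add(Rational(-1, 88), -10))) = Add(8, Mul(Rational(-1, 2), Rational(-881, 88))) = Add(8, Rational(881, 176)) = Rational(2289, 176) ≈ 13.006)
Add(q, Mul(Pow(Mul(Add(729, 748), Pow(Add(-790, 196), -1)), -1), Function('P')(34))) = Add(Rational(2289, 176), Mul(Pow(Mul(Add(729, 748), Pow(Add(-790, 196), -1)), -1), 34)) = Add(Rational(2289, 176), Mul(Pow(Mul(1477, Pow(-594, -1)), -1), 34)) = Add(Rational(2289, 176), Mul(Pow(Mul(1477, Rational(-1, 594)), -1), 34)) = Add(Rational(2289, 176), Mul(Pow(Rational(-1477, 594), -1), 34)) = Add(Rational(2289, 176), Mul(Rational(-594, 1477), 34)) = Add(Rational(2289, 176), Rational(-20196, 1477)) = Rational(-173643, 259952)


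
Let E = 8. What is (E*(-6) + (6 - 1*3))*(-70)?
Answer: 3150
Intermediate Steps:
(E*(-6) + (6 - 1*3))*(-70) = (8*(-6) + (6 - 1*3))*(-70) = (-48 + (6 - 3))*(-70) = (-48 + 3)*(-70) = -45*(-70) = 3150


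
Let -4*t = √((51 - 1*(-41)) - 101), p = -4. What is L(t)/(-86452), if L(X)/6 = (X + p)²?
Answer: -741/691616 - 9*I/21613 ≈ -0.0010714 - 0.00041642*I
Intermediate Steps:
t = -3*I/4 (t = -√((51 - 1*(-41)) - 101)/4 = -√((51 + 41) - 101)/4 = -√(92 - 101)/4 = -3*I/4 ≈ -0.75*I)
L(X) = 6*(-4 + X)² (L(X) = 6*(X - 4)² = 6*(-4 + X)²)
L(t)/(-86452) = (6*(-4 - 3*I/4)²)/(-86452) = (6*(-4 - 3*I/4)²)*(-1/86452) = -3*(-4 - 3*I/4)²/43226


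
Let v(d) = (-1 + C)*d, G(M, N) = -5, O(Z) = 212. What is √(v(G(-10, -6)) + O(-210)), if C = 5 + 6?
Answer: 9*√2 ≈ 12.728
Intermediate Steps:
C = 11
v(d) = 10*d (v(d) = (-1 + 11)*d = 10*d)
√(v(G(-10, -6)) + O(-210)) = √(10*(-5) + 212) = √(-50 + 212) = √162 = 9*√2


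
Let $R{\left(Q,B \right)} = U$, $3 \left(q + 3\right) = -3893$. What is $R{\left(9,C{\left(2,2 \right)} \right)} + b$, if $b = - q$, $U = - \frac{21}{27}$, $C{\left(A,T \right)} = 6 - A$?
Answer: $\frac{11699}{9} \approx 1299.9$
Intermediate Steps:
$q = - \frac{3902}{3}$ ($q = -3 + \frac{1}{3} \left(-3893\right) = -3 - \frac{3893}{3} = - \frac{3902}{3} \approx -1300.7$)
$U = - \frac{7}{9}$ ($U = \left(-21\right) \frac{1}{27} = - \frac{7}{9} \approx -0.77778$)
$b = \frac{3902}{3}$ ($b = \left(-1\right) \left(- \frac{3902}{3}\right) = \frac{3902}{3} \approx 1300.7$)
$R{\left(Q,B \right)} = - \frac{7}{9}$
$R{\left(9,C{\left(2,2 \right)} \right)} + b = - \frac{7}{9} + \frac{3902}{3} = \frac{11699}{9}$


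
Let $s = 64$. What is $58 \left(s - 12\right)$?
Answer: $3016$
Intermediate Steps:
$58 \left(s - 12\right) = 58 \left(64 - 12\right) = 58 \cdot 52 = 3016$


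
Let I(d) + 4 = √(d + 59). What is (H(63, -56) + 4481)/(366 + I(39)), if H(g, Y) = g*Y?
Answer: 172493/65473 - 6671*√2/130946 ≈ 2.5625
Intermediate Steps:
H(g, Y) = Y*g
I(d) = -4 + √(59 + d) (I(d) = -4 + √(d + 59) = -4 + √(59 + d))
(H(63, -56) + 4481)/(366 + I(39)) = (-56*63 + 4481)/(366 + (-4 + √(59 + 39))) = (-3528 + 4481)/(366 + (-4 + √98)) = 953/(366 + (-4 + 7*√2)) = 953/(362 + 7*√2)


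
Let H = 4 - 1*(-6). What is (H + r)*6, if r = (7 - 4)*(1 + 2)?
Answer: 114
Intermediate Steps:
r = 9 (r = 3*3 = 9)
H = 10 (H = 4 + 6 = 10)
(H + r)*6 = (10 + 9)*6 = 19*6 = 114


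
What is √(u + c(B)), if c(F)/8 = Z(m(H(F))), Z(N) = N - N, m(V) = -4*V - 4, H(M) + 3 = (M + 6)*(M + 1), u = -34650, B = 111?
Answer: 15*I*√154 ≈ 186.15*I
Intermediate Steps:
H(M) = -3 + (1 + M)*(6 + M) (H(M) = -3 + (M + 6)*(M + 1) = -3 + (6 + M)*(1 + M) = -3 + (1 + M)*(6 + M))
m(V) = -4 - 4*V
Z(N) = 0
c(F) = 0 (c(F) = 8*0 = 0)
√(u + c(B)) = √(-34650 + 0) = √(-34650) = 15*I*√154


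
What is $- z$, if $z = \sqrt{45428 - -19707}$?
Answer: $- \sqrt{65135} \approx -255.22$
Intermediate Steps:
$z = \sqrt{65135}$ ($z = \sqrt{45428 + 19707} = \sqrt{65135} \approx 255.22$)
$- z = - \sqrt{65135}$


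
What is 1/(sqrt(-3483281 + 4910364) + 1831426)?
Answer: 1831426/3354119766393 - sqrt(1427083)/3354119766393 ≈ 5.4567e-7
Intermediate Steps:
1/(sqrt(-3483281 + 4910364) + 1831426) = 1/(sqrt(1427083) + 1831426) = 1/(1831426 + sqrt(1427083))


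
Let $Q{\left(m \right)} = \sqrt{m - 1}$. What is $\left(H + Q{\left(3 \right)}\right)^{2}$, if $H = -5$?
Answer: $\left(5 - \sqrt{2}\right)^{2} \approx 12.858$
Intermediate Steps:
$Q{\left(m \right)} = \sqrt{-1 + m}$
$\left(H + Q{\left(3 \right)}\right)^{2} = \left(-5 + \sqrt{-1 + 3}\right)^{2} = \left(-5 + \sqrt{2}\right)^{2}$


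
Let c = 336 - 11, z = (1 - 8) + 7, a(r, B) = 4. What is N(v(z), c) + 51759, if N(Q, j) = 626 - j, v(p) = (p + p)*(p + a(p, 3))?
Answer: 52060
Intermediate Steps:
z = 0 (z = -7 + 7 = 0)
v(p) = 2*p*(4 + p) (v(p) = (p + p)*(p + 4) = (2*p)*(4 + p) = 2*p*(4 + p))
c = 325
N(v(z), c) + 51759 = (626 - 1*325) + 51759 = (626 - 325) + 51759 = 301 + 51759 = 52060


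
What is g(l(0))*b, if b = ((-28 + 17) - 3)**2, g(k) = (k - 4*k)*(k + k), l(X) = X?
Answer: 0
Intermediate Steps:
g(k) = -6*k**2 (g(k) = (-3*k)*(2*k) = -6*k**2)
b = 196 (b = (-11 - 3)**2 = (-14)**2 = 196)
g(l(0))*b = -6*0**2*196 = -6*0*196 = 0*196 = 0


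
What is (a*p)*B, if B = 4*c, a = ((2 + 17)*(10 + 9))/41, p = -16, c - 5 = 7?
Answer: -277248/41 ≈ -6762.1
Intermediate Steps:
c = 12 (c = 5 + 7 = 12)
a = 361/41 (a = (19*19)*(1/41) = 361*(1/41) = 361/41 ≈ 8.8049)
B = 48 (B = 4*12 = 48)
(a*p)*B = ((361/41)*(-16))*48 = -5776/41*48 = -277248/41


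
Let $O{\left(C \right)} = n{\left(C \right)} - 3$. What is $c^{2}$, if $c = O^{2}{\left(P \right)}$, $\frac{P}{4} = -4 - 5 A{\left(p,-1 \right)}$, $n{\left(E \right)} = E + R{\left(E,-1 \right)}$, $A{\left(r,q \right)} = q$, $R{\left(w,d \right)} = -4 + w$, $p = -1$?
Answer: $1$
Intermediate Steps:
$n{\left(E \right)} = -4 + 2 E$ ($n{\left(E \right)} = E + \left(-4 + E\right) = -4 + 2 E$)
$P = 4$ ($P = 4 \left(-4 - -5\right) = 4 \left(-4 + 5\right) = 4 \cdot 1 = 4$)
$O{\left(C \right)} = -7 + 2 C$ ($O{\left(C \right)} = \left(-4 + 2 C\right) - 3 = -7 + 2 C$)
$c = 1$ ($c = \left(-7 + 2 \cdot 4\right)^{2} = \left(-7 + 8\right)^{2} = 1^{2} = 1$)
$c^{2} = 1^{2} = 1$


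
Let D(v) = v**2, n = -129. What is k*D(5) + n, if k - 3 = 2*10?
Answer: 446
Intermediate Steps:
k = 23 (k = 3 + 2*10 = 3 + 20 = 23)
k*D(5) + n = 23*5**2 - 129 = 23*25 - 129 = 575 - 129 = 446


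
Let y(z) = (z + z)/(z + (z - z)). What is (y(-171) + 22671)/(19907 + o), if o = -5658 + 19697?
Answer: 22673/33946 ≈ 0.66791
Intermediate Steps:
y(z) = 2 (y(z) = (2*z)/(z + 0) = (2*z)/z = 2)
o = 14039
(y(-171) + 22671)/(19907 + o) = (2 + 22671)/(19907 + 14039) = 22673/33946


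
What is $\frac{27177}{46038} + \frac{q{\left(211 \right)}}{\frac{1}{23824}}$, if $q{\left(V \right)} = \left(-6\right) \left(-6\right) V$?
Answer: $\frac{2777121187043}{15346} \approx 1.8097 \cdot 10^{8}$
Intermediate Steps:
$q{\left(V \right)} = 36 V$
$\frac{27177}{46038} + \frac{q{\left(211 \right)}}{\frac{1}{23824}} = \frac{27177}{46038} + \frac{36 \cdot 211}{\frac{1}{23824}} = 27177 \cdot \frac{1}{46038} + 7596 \frac{1}{\frac{1}{23824}} = \frac{9059}{15346} + 7596 \cdot 23824 = \frac{9059}{15346} + 180967104 = \frac{2777121187043}{15346}$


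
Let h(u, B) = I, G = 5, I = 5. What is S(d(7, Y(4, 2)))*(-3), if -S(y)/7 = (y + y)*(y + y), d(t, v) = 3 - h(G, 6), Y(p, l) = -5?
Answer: 336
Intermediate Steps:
h(u, B) = 5
d(t, v) = -2 (d(t, v) = 3 - 1*5 = 3 - 5 = -2)
S(y) = -28*y**2 (S(y) = -7*(y + y)*(y + y) = -7*2*y*2*y = -28*y**2)
S(d(7, Y(4, 2)))*(-3) = -28*(-2)**2*(-3) = -28*4*(-3) = -112*(-3) = 336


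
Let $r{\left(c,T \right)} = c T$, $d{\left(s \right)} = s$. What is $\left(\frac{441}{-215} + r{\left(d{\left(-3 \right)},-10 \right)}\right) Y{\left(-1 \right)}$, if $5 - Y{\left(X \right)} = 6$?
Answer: $- \frac{6009}{215} \approx -27.949$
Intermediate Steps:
$Y{\left(X \right)} = -1$ ($Y{\left(X \right)} = 5 - 6 = -1$)
$r{\left(c,T \right)} = T c$
$\left(\frac{441}{-215} + r{\left(d{\left(-3 \right)},-10 \right)}\right) Y{\left(-1 \right)} = \left(\frac{441}{-215} - -30\right) \left(-1\right) = \left(441 \left(- \frac{1}{215}\right) + 30\right) \left(-1\right) = \left(- \frac{441}{215} + 30\right) \left(-1\right) = \frac{6009}{215} \left(-1\right) = - \frac{6009}{215}$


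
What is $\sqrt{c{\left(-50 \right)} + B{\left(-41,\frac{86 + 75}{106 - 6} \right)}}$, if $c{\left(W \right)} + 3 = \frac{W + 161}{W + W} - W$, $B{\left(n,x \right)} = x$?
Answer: $\frac{\sqrt{190}}{2} \approx 6.892$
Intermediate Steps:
$c{\left(W \right)} = -3 - W + \frac{161 + W}{2 W}$ ($c{\left(W \right)} = -3 - \left(W - \frac{W + 161}{W + W}\right) = -3 - \left(W - \frac{161 + W}{2 W}\right) = -3 - W + \frac{161 + W}{2 W}$)
$\sqrt{c{\left(-50 \right)} + B{\left(-41,\frac{86 + 75}{106 - 6} \right)}} = \sqrt{\left(- \frac{5}{2} - -50 + \frac{161}{2 \left(-50\right)}\right) + \frac{86 + 75}{106 - 6}} = \sqrt{\left(- \frac{5}{2} + 50 + \frac{161}{2} \left(- \frac{1}{50}\right)\right) + \frac{161}{100}} = \sqrt{\left(- \frac{5}{2} + 50 - \frac{161}{100}\right) + 161 \cdot \frac{1}{100}} = \sqrt{\frac{4589}{100} + \frac{161}{100}} = \sqrt{\frac{95}{2}} = \frac{\sqrt{190}}{2}$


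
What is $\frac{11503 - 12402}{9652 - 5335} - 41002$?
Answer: $- \frac{177006533}{4317} \approx -41002.0$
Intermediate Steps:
$\frac{11503 - 12402}{9652 - 5335} - 41002 = - \frac{899}{4317} - 41002 = - \frac{177006533}{4317}$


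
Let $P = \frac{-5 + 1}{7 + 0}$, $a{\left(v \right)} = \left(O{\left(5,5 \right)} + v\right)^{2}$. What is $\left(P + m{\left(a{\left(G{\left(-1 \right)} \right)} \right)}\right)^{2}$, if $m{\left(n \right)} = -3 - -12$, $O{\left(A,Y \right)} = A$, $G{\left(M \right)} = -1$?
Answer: $\frac{3481}{49} \approx 71.041$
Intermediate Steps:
$a{\left(v \right)} = \left(5 + v\right)^{2}$
$m{\left(n \right)} = 9$ ($m{\left(n \right)} = -3 + 12 = 9$)
$P = - \frac{4}{7} \approx -0.57143$
$\left(P + m{\left(a{\left(G{\left(-1 \right)} \right)} \right)}\right)^{2} = \left(- \frac{4}{7} + 9\right)^{2} = \left(\frac{59}{7}\right)^{2} = \frac{3481}{49}$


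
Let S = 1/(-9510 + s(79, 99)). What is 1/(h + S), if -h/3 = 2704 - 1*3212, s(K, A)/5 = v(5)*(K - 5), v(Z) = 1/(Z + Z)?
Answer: 9473/14436851 ≈ 0.00065617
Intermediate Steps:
v(Z) = 1/(2*Z)
s(K, A) = -5/2 + K/2 (s(K, A) = 5*(((½)/5)*(K - 5)) = 5*(((½)*(⅕))*(-5 + K)) = 5*((-5 + K)/10) = 5*(-½ + K/10) = -5/2 + K/2)
S = -1/9473 (S = 1/(-9510 + (-5/2 + (½)*79)) = 1/(-9510 + (-5/2 + 79/2)) = 1/(-9510 + 37) = 1/(-9473) = -1/9473 ≈ -0.00010556)
h = 1524 (h = -3*(2704 - 1*3212) = -3*(2704 - 3212) = -3*(-508) = 1524)
1/(h + S) = 1/(1524 - 1/9473) = 1/(14436851/9473) = 9473/14436851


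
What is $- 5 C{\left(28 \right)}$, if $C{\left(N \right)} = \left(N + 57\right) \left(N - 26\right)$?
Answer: $-850$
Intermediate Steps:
$C{\left(N \right)} = \left(-26 + N\right) \left(57 + N\right)$ ($C{\left(N \right)} = \left(57 + N\right) \left(-26 + N\right) = \left(-26 + N\right) \left(57 + N\right)$)
$- 5 C{\left(28 \right)} = - 5 \left(-1482 + 28^{2} + 31 \cdot 28\right) = - 5 \left(-1482 + 784 + 868\right) = \left(-5\right) 170 = -850$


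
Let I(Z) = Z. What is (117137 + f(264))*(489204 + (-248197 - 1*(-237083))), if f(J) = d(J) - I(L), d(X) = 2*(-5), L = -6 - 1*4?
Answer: 56002028330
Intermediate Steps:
L = -10 (L = -6 - 4 = -10)
d(X) = -10
f(J) = 0 (f(J) = -10 - 1*(-10) = -10 + 10 = 0)
(117137 + f(264))*(489204 + (-248197 - 1*(-237083))) = (117137 + 0)*(489204 + (-248197 - 1*(-237083))) = 117137*(489204 + (-248197 + 237083)) = 117137*(489204 - 11114) = 117137*478090 = 56002028330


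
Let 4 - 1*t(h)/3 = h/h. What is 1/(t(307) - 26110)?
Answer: -1/26101 ≈ -3.8313e-5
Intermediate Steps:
t(h) = 9 (t(h) = 12 - 3*h/h = 12 - 3*1 = 12 - 3 = 9)
1/(t(307) - 26110) = 1/(9 - 26110) = 1/(-26101) = -1/26101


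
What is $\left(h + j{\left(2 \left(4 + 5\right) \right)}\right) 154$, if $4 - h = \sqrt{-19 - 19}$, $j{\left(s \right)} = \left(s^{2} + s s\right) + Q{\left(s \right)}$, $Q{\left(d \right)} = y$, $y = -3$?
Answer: $99946 - 154 i \sqrt{38} \approx 99946.0 - 949.32 i$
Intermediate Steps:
$Q{\left(d \right)} = -3$
$j{\left(s \right)} = -3 + 2 s^{2}$ ($j{\left(s \right)} = \left(s^{2} + s s\right) - 3 = \left(s^{2} + s^{2}\right) - 3 = 2 s^{2} - 3 = -3 + 2 s^{2}$)
$h = 4 - i \sqrt{38}$ ($h = 4 - \sqrt{-19 - 19} = 4 - \sqrt{-38} = 4 - i \sqrt{38} \approx 4.0 - 6.1644 i$)
$\left(h + j{\left(2 \left(4 + 5\right) \right)}\right) 154 = \left(\left(4 - i \sqrt{38}\right) - \left(3 - 2 \left(2 \left(4 + 5\right)\right)^{2}\right)\right) 154 = \left(\left(4 - i \sqrt{38}\right) - \left(3 - 2 \left(2 \cdot 9\right)^{2}\right)\right) 154 = \left(\left(4 - i \sqrt{38}\right) - \left(3 - 2 \cdot 18^{2}\right)\right) 154 = \left(\left(4 - i \sqrt{38}\right) + \left(-3 + 2 \cdot 324\right)\right) 154 = \left(\left(4 - i \sqrt{38}\right) + \left(-3 + 648\right)\right) 154 = \left(\left(4 - i \sqrt{38}\right) + 645\right) 154 = \left(649 - i \sqrt{38}\right) 154 = 99946 - 154 i \sqrt{38}$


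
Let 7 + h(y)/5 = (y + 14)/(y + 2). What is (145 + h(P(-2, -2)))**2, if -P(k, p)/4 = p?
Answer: 14641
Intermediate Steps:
P(k, p) = -4*p
h(y) = -35 + 5*(14 + y)/(2 + y) (h(y) = -35 + 5*((y + 14)/(y + 2)) = -35 + 5*((14 + y)/(2 + y)) = -35 + 5*(14 + y)/(2 + y))
(145 + h(P(-2, -2)))**2 = (145 - 30*(-4*(-2))/(2 - 4*(-2)))**2 = (145 - 30*8/(2 + 8))**2 = (145 - 30*8/10)**2 = (145 - 30*8*1/10)**2 = (145 - 24)**2 = 121**2 = 14641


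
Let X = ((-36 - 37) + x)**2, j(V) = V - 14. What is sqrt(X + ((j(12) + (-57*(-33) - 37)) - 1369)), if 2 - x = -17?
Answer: sqrt(3389) ≈ 58.215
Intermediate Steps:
x = 19 (x = 2 - 1*(-17) = 2 + 17 = 19)
j(V) = -14 + V
X = 2916 (X = ((-36 - 37) + 19)**2 = (-73 + 19)**2 = (-54)**2 = 2916)
sqrt(X + ((j(12) + (-57*(-33) - 37)) - 1369)) = sqrt(2916 + (((-14 + 12) + (-57*(-33) - 37)) - 1369)) = sqrt(2916 + ((-2 + (1881 - 37)) - 1369)) = sqrt(2916 + ((-2 + 1844) - 1369)) = sqrt(2916 + (1842 - 1369)) = sqrt(2916 + 473) = sqrt(3389)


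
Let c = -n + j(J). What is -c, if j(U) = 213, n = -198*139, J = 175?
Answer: -27735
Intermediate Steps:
n = -27522
c = 27735 (c = -1*(-27522) + 213 = 27522 + 213 = 27735)
-c = -1*27735 = -27735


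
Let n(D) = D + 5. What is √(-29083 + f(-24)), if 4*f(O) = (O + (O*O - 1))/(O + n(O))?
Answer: I*√215121561/86 ≈ 170.55*I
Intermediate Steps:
n(D) = 5 + D
f(O) = (-1 + O + O²)/(4*(5 + 2*O)) (f(O) = ((O + (O*O - 1))/(O + (5 + O)))/4 = ((O + (O² - 1))/(5 + 2*O))/4 = ((O + (-1 + O²))/(5 + 2*O))/4 = ((-1 + O + O²)/(5 + 2*O))/4 = (-1 + O + O²)/(4*(5 + 2*O)))
√(-29083 + f(-24)) = √(-29083 + (-1 - 24 + (-24)²)/(4*(5 + 2*(-24)))) = √(-29083 + (-1 - 24 + 576)/(4*(5 - 48))) = √(-29083 + (¼)*551/(-43)) = √(-29083 + (¼)*(-1/43)*551) = √(-29083 - 551/172) = √(-5002827/172) = I*√215121561/86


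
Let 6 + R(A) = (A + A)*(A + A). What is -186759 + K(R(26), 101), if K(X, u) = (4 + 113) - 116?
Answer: -186758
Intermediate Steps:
R(A) = -6 + 4*A**2 (R(A) = -6 + (A + A)*(A + A) = -6 + (2*A)*(2*A) = -6 + 4*A**2)
K(X, u) = 1 (K(X, u) = 117 - 116 = 1)
-186759 + K(R(26), 101) = -186759 + 1 = -186758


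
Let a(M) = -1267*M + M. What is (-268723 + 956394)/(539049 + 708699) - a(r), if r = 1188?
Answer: 1876623661655/1247748 ≈ 1.5040e+6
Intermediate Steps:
a(M) = -1266*M
(-268723 + 956394)/(539049 + 708699) - a(r) = (-268723 + 956394)/(539049 + 708699) - (-1266)*1188 = 687671/1247748 - 1*(-1504008) = 687671*(1/1247748) + 1504008 = 687671/1247748 + 1504008 = 1876623661655/1247748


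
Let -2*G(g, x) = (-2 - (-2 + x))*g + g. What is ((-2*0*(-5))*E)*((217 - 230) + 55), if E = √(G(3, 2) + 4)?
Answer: 0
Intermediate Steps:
G(g, x) = -g/2 + g*x/2 (G(g, x) = -((-2 - (-2 + x))*g + g)/2 = -((-2 + (2 - x))*g + g)/2 = -((-x)*g + g)/2 = -(-g*x + g)/2 = -(g - g*x)/2 = -g/2 + g*x/2)
E = √22/2 (E = √((½)*3*(-1 + 2) + 4) = √((½)*3*1 + 4) = √(3/2 + 4) = √(11/2) = √22/2 ≈ 2.3452)
((-2*0*(-5))*E)*((217 - 230) + 55) = ((-2*0*(-5))*(√22/2))*((217 - 230) + 55) = ((0*(-5))*(√22/2))*(-13 + 55) = (0*(√22/2))*42 = 0*42 = 0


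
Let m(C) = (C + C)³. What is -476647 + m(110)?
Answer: 10171353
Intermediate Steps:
m(C) = 8*C³ (m(C) = (2*C)³ = 8*C³)
-476647 + m(110) = -476647 + 8*110³ = -476647 + 8*1331000 = -476647 + 10648000 = 10171353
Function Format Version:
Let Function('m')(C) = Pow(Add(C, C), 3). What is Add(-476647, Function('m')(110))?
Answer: 10171353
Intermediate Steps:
Function('m')(C) = Mul(8, Pow(C, 3)) (Function('m')(C) = Pow(Mul(2, C), 3) = Mul(8, Pow(C, 3)))
Add(-476647, Function('m')(110)) = Add(-476647, Mul(8, Pow(110, 3))) = Add(-476647, Mul(8, 1331000)) = Add(-476647, 10648000) = 10171353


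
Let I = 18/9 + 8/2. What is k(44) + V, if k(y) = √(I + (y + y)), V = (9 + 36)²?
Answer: 2025 + √94 ≈ 2034.7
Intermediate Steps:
I = 6 (I = 18*(⅑) + 8*(½) = 2 + 4 = 6)
V = 2025 (V = 45² = 2025)
k(y) = √(6 + 2*y) (k(y) = √(6 + (y + y)) = √(6 + 2*y))
k(44) + V = √(6 + 2*44) + 2025 = √(6 + 88) + 2025 = √94 + 2025 = 2025 + √94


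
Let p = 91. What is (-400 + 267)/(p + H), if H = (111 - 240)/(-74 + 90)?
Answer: -2128/1327 ≈ -1.6036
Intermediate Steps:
H = -129/16 ≈ -8.0625
(-400 + 267)/(p + H) = (-400 + 267)/(91 - 129/16) = -133/1327/16 = -133*16/1327 = -2128/1327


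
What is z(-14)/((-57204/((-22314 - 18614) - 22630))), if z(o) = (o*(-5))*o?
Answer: -247170/227 ≈ -1088.9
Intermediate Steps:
z(o) = -5*o² (z(o) = (-5*o)*o = -5*o²)
z(-14)/((-57204/((-22314 - 18614) - 22630))) = (-5*(-14)²)/((-57204/((-22314 - 18614) - 22630))) = (-5*196)/((-57204/(-40928 - 22630))) = -980/((-57204/(-63558))) = -980/((-57204*(-1/63558))) = -980/3178/3531 = -980*3531/3178 = -247170/227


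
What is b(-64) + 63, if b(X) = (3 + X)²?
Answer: 3784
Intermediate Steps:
b(-64) + 63 = (3 - 64)² + 63 = (-61)² + 63 = 3721 + 63 = 3784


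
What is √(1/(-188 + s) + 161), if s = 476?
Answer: √92738/24 ≈ 12.689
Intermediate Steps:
√(1/(-188 + s) + 161) = √(1/(-188 + 476) + 161) = √(1/288 + 161) = √(46369/288) = √92738/24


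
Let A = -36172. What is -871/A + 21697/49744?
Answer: 207037727/449834992 ≈ 0.46025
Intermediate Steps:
-871/A + 21697/49744 = -871/(-36172) + 21697/49744 = -871*(-1/36172) + 21697*(1/49744) = 871/36172 + 21697/49744 = 207037727/449834992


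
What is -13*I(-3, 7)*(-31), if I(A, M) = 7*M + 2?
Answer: 20553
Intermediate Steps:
I(A, M) = 2 + 7*M
-13*I(-3, 7)*(-31) = -13*(2 + 7*7)*(-31) = -13*(2 + 49)*(-31) = -13*51*(-31) = -663*(-31) = 20553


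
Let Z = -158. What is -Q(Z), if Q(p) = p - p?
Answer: 0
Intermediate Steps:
Q(p) = 0
-Q(Z) = -1*0 = 0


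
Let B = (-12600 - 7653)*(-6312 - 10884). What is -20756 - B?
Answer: -348291344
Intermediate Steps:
B = 348270588 (B = -20253*(-17196) = 348270588)
-20756 - B = -20756 - 1*348270588 = -20756 - 348270588 = -348291344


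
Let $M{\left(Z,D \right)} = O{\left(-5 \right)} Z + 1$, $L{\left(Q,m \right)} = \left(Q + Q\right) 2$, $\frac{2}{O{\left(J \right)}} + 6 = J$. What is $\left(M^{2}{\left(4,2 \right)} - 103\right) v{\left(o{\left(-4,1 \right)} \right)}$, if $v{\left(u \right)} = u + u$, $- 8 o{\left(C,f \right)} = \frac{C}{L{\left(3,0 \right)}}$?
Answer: $- \frac{6227}{726} \approx -8.5771$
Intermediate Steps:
$O{\left(J \right)} = \frac{2}{-6 + J}$
$L{\left(Q,m \right)} = 4 Q$ ($L{\left(Q,m \right)} = 2 Q 2 = 4 Q$)
$o{\left(C,f \right)} = - \frac{C}{96}$ ($o{\left(C,f \right)} = - \frac{C \frac{1}{4 \cdot 3}}{8} = - \frac{C \frac{1}{12}}{8} = - \frac{\frac{1}{12} C}{8} = - \frac{C}{96}$)
$v{\left(u \right)} = 2 u$
$M{\left(Z,D \right)} = 1 - \frac{2 Z}{11}$ ($M{\left(Z,D \right)} = \frac{2}{-6 - 5} Z + 1 = \frac{2}{-11} Z + 1 = 2 \left(- \frac{1}{11}\right) Z + 1 = - \frac{2 Z}{11} + 1 = 1 - \frac{2 Z}{11}$)
$\left(M^{2}{\left(4,2 \right)} - 103\right) v{\left(o{\left(-4,1 \right)} \right)} = \left(\left(1 - \frac{8}{11}\right)^{2} - 103\right) 2 \left(\left(- \frac{1}{96}\right) \left(-4\right)\right) = \left(\left(1 - \frac{8}{11}\right)^{2} - 103\right) 2 \cdot \frac{1}{24} = \left(\left(\frac{3}{11}\right)^{2} - 103\right) \frac{1}{12} = \left(\frac{9}{121} - 103\right) \frac{1}{12} = \left(- \frac{12454}{121}\right) \frac{1}{12} = - \frac{6227}{726}$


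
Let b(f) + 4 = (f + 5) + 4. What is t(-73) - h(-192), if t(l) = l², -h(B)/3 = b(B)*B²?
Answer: -20675375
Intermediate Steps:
b(f) = 5 + f (b(f) = -4 + ((f + 5) + 4) = -4 + ((5 + f) + 4) = -4 + (9 + f) = 5 + f)
h(B) = -3*B²*(5 + B) (h(B) = -3*(5 + B)*B² = -3*B²*(5 + B))
t(-73) - h(-192) = (-73)² - 3*(-192)²*(-5 - 1*(-192)) = 5329 - 3*36864*(-5 + 192) = 5329 - 3*36864*187 = 5329 - 1*20680704 = 5329 - 20680704 = -20675375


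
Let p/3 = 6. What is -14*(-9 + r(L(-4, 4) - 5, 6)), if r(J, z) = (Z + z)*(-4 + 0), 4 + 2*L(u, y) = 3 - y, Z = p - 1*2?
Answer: 1358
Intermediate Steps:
p = 18 (p = 3*6 = 18)
Z = 16 (Z = 18 - 1*2 = 18 - 2 = 16)
L(u, y) = -1/2 - y/2 (L(u, y) = -2 + (3 - y)/2 = -2 + (3/2 - y/2) = -1/2 - y/2)
r(J, z) = -64 - 4*z (r(J, z) = (16 + z)*(-4 + 0) = (16 + z)*(-4) = -64 - 4*z)
-14*(-9 + r(L(-4, 4) - 5, 6)) = -14*(-9 + (-64 - 4*6)) = -14*(-9 + (-64 - 24)) = -14*(-9 - 88) = -14*(-97) = 1358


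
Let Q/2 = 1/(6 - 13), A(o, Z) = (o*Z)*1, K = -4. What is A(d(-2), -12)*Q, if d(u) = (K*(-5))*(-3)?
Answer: -1440/7 ≈ -205.71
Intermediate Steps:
d(u) = -60 (d(u) = -4*(-5)*(-3) = 20*(-3) = -60)
A(o, Z) = Z*o (A(o, Z) = (Z*o)*1 = Z*o)
Q = -2/7 (Q = 2/(6 - 13) = 2/(-7) = 2*(-⅐) = -2/7 ≈ -0.28571)
A(d(-2), -12)*Q = -12*(-60)*(-2/7) = 720*(-2/7) = -1440/7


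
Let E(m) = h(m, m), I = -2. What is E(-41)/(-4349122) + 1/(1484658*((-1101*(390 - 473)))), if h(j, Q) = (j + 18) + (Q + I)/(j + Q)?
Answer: 125022388919903/24192306795469400028 ≈ 5.1679e-6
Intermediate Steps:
h(j, Q) = 18 + j + (-2 + Q)/(Q + j) (h(j, Q) = (j + 18) + (Q - 2)/(j + Q) = (18 + j) + (-2 + Q)/(Q + j) = 18 + j + (-2 + Q)/(Q + j))
E(m) = (-2 + 2*m**2 + 37*m)/(2*m) (E(m) = (-2 + m**2 + 18*m + 19*m + m*m)/(m + m) = (-2 + m**2 + 18*m + 19*m + m**2)/((2*m)) = (1/(2*m))*(-2 + 2*m**2 + 37*m) = (-2 + 2*m**2 + 37*m)/(2*m))
E(-41)/(-4349122) + 1/(1484658*((-1101*(390 - 473)))) = (37/2 - 41 - 1/(-41))/(-4349122) + 1/(1484658*((-1101*(390 - 473)))) = (37/2 - 41 - 1*(-1/41))*(-1/4349122) + 1/(1484658*((-1101*(-83)))) = (37/2 - 41 + 1/41)*(-1/4349122) + (1/1484658)/91383 = -1843/82*(-1/4349122) + (1/1484658)*(1/91383) = 1843/356628004 + 1/135672502014 = 125022388919903/24192306795469400028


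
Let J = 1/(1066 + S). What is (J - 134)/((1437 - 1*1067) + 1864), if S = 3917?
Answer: -667721/11132022 ≈ -0.059982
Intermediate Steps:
J = 1/4983 (J = 1/(1066 + 3917) = 1/4983 ≈ 0.00020068)
(J - 134)/((1437 - 1*1067) + 1864) = (1/4983 - 134)/((1437 - 1*1067) + 1864) = -667721/(4983*((1437 - 1067) + 1864)) = -667721/(4983*(370 + 1864)) = -667721/4983/2234 = -667721/4983*1/2234 = -667721/11132022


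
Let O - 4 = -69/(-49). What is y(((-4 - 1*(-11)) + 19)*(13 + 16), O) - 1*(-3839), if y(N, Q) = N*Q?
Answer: 387921/49 ≈ 7916.8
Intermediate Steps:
O = 265/49 (O = 4 - 69/(-49) = 4 - 69*(-1/49) = 4 + 69/49 = 265/49 ≈ 5.4082)
y(((-4 - 1*(-11)) + 19)*(13 + 16), O) - 1*(-3839) = (((-4 - 1*(-11)) + 19)*(13 + 16))*(265/49) - 1*(-3839) = (((-4 + 11) + 19)*29)*(265/49) + 3839 = ((7 + 19)*29)*(265/49) + 3839 = (26*29)*(265/49) + 3839 = 754*(265/49) + 3839 = 199810/49 + 3839 = 387921/49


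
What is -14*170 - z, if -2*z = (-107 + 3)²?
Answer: 3028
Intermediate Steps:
z = -5408 (z = -(-107 + 3)²/2 = -½*(-104)² = -½*10816 = -5408)
-14*170 - z = -14*170 - 1*(-5408) = -2380 + 5408 = 3028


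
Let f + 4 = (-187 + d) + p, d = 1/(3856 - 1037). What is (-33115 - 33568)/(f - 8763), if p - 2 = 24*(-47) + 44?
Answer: 187979377/28291483 ≈ 6.6444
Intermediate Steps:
p = -1082 (p = 2 + (24*(-47) + 44) = 2 + (-1128 + 44) = 2 - 1084 = -1082)
d = 1/2819 ≈ 0.00035474
f = -3588586/2819 (f = -4 + ((-187 + 1/2819) - 1082) = -4 + (-527152/2819 - 1082) = -4 - 3577310/2819 = -3588586/2819 ≈ -1273.0)
(-33115 - 33568)/(f - 8763) = (-33115 - 33568)/(-3588586/2819 - 8763) = -66683/(-28291483/2819) = -66683*(-2819/28291483) = 187979377/28291483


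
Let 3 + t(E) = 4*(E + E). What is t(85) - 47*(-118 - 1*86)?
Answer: 10265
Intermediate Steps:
t(E) = -3 + 8*E (t(E) = -3 + 4*(E + E) = -3 + 4*(2*E) = -3 + 8*E)
t(85) - 47*(-118 - 1*86) = (-3 + 8*85) - 47*(-118 - 1*86) = (-3 + 680) - 47*(-118 - 86) = 677 - 47*(-204) = 677 - 1*(-9588) = 677 + 9588 = 10265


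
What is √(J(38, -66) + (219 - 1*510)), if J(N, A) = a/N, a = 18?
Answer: 4*I*√6555/19 ≈ 17.045*I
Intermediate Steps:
J(N, A) = 18/N
√(J(38, -66) + (219 - 1*510)) = √(18/38 + (219 - 1*510)) = √(18*(1/38) + (219 - 510)) = √(9/19 - 291) = √(-5520/19) = 4*I*√6555/19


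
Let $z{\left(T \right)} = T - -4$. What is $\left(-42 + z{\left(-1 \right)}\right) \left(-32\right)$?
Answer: $1248$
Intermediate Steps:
$z{\left(T \right)} = 4 + T$ ($z{\left(T \right)} = T + 4 = 4 + T$)
$\left(-42 + z{\left(-1 \right)}\right) \left(-32\right) = \left(-42 + \left(4 - 1\right)\right) \left(-32\right) = \left(-42 + 3\right) \left(-32\right) = \left(-39\right) \left(-32\right) = 1248$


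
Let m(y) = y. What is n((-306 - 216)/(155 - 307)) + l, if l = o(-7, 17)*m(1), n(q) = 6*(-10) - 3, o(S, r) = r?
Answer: -46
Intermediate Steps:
n(q) = -63 (n(q) = -60 - 3 = -63)
l = 17 (l = 17*1 = 17)
n((-306 - 216)/(155 - 307)) + l = -63 + 17 = -46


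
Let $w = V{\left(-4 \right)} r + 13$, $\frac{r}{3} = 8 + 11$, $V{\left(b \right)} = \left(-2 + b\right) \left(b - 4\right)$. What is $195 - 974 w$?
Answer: $-2677331$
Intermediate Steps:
$V{\left(b \right)} = \left(-4 + b\right) \left(-2 + b\right)$ ($V{\left(b \right)} = \left(-2 + b\right) \left(-4 + b\right) = \left(-4 + b\right) \left(-2 + b\right)$)
$r = 57$ ($r = 3 \left(8 + 11\right) = 3 \cdot 19 = 57$)
$w = 2749$ ($w = \left(8 + \left(-4\right)^{2} - -24\right) 57 + 13 = \left(8 + 16 + 24\right) 57 + 13 = 48 \cdot 57 + 13 = 2736 + 13 = 2749$)
$195 - 974 w = 195 - 2677526 = -2677331$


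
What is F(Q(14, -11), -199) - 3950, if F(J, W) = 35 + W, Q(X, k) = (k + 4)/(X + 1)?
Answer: -4114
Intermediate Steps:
Q(X, k) = (4 + k)/(1 + X)
F(Q(14, -11), -199) - 3950 = (35 - 199) - 3950 = -164 - 3950 = -4114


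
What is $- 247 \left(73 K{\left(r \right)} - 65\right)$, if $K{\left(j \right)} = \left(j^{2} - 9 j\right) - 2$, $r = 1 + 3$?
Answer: $412737$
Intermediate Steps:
$r = 4$
$K{\left(j \right)} = -2 + j^{2} - 9 j$
$- 247 \left(73 K{\left(r \right)} - 65\right) = - 247 \left(73 \left(-2 + 4^{2} - 36\right) - 65\right) = - 247 \left(73 \left(-2 + 16 - 36\right) - 65\right) = - 247 \left(73 \left(-22\right) - 65\right) = - 247 \left(-1606 - 65\right) = \left(-247\right) \left(-1671\right) = 412737$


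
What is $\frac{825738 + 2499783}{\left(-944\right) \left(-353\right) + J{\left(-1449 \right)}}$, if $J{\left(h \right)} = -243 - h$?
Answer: $\frac{3325521}{334438} \approx 9.9436$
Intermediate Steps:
$\frac{825738 + 2499783}{\left(-944\right) \left(-353\right) + J{\left(-1449 \right)}} = \frac{825738 + 2499783}{\left(-944\right) \left(-353\right) - -1206} = \frac{3325521}{333232 + \left(-243 + 1449\right)} = \frac{3325521}{333232 + 1206} = \frac{3325521}{334438}$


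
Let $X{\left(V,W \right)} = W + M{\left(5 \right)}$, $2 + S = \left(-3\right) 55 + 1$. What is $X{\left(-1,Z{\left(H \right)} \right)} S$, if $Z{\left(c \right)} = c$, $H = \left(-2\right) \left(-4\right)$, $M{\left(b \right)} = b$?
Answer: $-2158$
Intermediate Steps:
$S = -166$ ($S = -2 + \left(\left(-3\right) 55 + 1\right) = -2 + \left(-165 + 1\right) = -2 - 164 = -166$)
$H = 8$
$X{\left(V,W \right)} = 5 + W$ ($X{\left(V,W \right)} = W + 5 = 5 + W$)
$X{\left(-1,Z{\left(H \right)} \right)} S = \left(5 + 8\right) \left(-166\right) = 13 \left(-166\right) = -2158$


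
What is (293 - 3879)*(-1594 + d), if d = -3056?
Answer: 16674900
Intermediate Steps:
(293 - 3879)*(-1594 + d) = (293 - 3879)*(-1594 - 3056) = -3586*(-4650) = 16674900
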